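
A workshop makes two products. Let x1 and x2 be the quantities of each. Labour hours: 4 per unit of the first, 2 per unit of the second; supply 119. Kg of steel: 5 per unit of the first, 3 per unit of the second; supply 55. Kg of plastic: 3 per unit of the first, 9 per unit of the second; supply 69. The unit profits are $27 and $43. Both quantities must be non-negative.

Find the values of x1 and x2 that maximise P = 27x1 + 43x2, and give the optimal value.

Corner points and P = 27x1 + 43x2:
  (0, 0) → P = 0
  (0, 23/3) → P = 989/3
  (11, 0) → P = 297
  (8, 5) → P = 431

x1 = 8, x2 = 5, maximum P = 431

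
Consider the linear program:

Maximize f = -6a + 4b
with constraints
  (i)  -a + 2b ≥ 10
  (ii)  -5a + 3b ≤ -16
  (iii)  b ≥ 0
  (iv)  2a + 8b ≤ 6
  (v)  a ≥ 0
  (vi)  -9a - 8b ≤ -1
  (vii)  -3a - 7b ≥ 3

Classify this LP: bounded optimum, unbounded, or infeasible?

infeasible

The boundaries -9a - 8b = -1 and -3a - 7b = 3 meet at (31/39, -10/13), but that point violates -a + 2b ≥ 10. Every candidate vertex is excluded by some other constraint, so the feasible region is empty.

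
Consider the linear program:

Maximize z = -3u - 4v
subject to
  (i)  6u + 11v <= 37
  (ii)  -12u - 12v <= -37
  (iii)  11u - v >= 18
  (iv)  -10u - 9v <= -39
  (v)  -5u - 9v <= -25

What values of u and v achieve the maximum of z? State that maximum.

The feasible region is unbounded (it extends along (11, -6), (9, -5)), but z strictly decreases along every unbounded feasible direction, so there is no improving ray and the maximum is attained at a vertex.

u = 14/5, v = 11/9, maximum z = -598/45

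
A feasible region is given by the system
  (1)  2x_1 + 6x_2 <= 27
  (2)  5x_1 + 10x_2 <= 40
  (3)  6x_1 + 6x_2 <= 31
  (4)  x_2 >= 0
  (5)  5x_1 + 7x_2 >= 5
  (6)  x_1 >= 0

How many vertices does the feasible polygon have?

Intersecting each pair of boundary lines and keeping only the points that satisfy every inequality leaves:
  (7/3, 17/6)
  (0, 4)
  (31/6, 0)
  (1, 0)
  (0, 5/7)

5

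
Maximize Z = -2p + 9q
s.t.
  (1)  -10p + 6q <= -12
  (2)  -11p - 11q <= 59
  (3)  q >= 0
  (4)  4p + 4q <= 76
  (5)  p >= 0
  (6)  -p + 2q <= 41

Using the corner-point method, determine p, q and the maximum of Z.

Corner points and Z = -2p + 9q:
  (6/5, 0) → Z = -12/5
  (63/8, 89/8) → Z = 675/8
  (19, 0) → Z = -38

p = 63/8, q = 89/8, maximum Z = 675/8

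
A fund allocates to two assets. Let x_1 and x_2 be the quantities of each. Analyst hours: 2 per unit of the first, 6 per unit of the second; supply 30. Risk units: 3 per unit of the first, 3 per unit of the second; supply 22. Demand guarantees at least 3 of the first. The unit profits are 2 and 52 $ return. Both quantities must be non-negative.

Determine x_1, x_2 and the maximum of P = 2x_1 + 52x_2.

Extreme points and P = 2x_1 + 52x_2:
  (22/3, 0) → P = 44/3
  (3, 0) → P = 6
  (7/2, 23/6) → P = 619/3
  (3, 4) → P = 214

x_1 = 3, x_2 = 4, maximum P = 214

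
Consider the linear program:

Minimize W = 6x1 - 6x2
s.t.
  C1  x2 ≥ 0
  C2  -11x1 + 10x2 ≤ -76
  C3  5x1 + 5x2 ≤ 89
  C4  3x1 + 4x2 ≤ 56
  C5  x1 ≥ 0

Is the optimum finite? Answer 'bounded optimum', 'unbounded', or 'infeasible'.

bounded optimum

Feasible corners and W = 6x1 - 6x2:
  (76/11, 0) → W = 456/11
  (89/5, 0) → W = 534/5
  (432/37, 194/37) → W = 1428/37
  (76/5, 13/5) → W = 378/5
The feasible region has finitely many vertices and no improving ray; the minimum is 1428/37 at (432/37, 194/37).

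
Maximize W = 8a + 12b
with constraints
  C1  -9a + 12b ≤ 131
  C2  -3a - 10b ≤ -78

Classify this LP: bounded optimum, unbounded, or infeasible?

unbounded

From the feasible point (-187/63, 365/42), moving in the direction (10, -3) keeps every constraint satisfied while W increases without bound.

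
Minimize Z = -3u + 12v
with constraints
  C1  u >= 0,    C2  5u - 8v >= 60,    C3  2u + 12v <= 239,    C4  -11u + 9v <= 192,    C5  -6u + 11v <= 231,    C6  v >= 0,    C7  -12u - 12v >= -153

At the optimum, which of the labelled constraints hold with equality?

Vertices and Z = -3u + 12v:
  (12, 0) → Z = -36
  (162/13, 15/52) → Z = -441/13
  (51/4, 0) → Z = -153/4

The minimum is at (51/4, 0). Substituting into each constraint, equality holds for C6 and C7; the remaining constraints have slack.

C6 and C7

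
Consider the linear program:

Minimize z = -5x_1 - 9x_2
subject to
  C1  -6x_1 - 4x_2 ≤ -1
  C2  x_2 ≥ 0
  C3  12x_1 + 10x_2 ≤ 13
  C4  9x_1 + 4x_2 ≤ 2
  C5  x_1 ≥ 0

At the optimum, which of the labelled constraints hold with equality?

Vertices and z = -5x_1 - 9x_2:
  (1/6, 0) → z = -5/6
  (0, 1/4) → z = -9/4
  (2/9, 0) → z = -10/9
  (0, 1/2) → z = -9/2

The minimum is at (0, 1/2). Substituting into each constraint, equality holds for C4 and C5; the remaining constraints have slack.

C4 and C5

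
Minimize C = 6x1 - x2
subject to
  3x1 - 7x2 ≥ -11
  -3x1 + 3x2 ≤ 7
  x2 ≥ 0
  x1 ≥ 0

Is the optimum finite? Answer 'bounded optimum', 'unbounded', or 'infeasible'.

bounded optimum

Corner points and C = 6x1 - x2:
  (0, 11/7) → C = -11/7
  (0, 0) → C = 0
The feasible region has finitely many vertices and no improving ray; the minimum is -11/7 at (0, 11/7).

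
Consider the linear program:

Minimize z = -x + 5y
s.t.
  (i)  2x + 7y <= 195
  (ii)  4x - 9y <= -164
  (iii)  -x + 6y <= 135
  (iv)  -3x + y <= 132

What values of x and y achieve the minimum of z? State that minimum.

Corner points and z = -x + 5y:
  (607/46, 554/23) → z = 4933/46
  (225/19, 465/19) → z = 2100/19
  (-1024/23, -36/23) → z = 844/23
  (-657/17, 273/17) → z = 2022/17

At the optimal vertex, 4x - 9y = -164 and -3x + y = 132.
Solving simultaneously gives x = -1024/23, y = -36/23.

x = -1024/23, y = -36/23, minimum z = 844/23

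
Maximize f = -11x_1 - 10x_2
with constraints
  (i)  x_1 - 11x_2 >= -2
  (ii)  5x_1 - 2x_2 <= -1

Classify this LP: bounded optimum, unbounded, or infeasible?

unbounded

From the feasible point (-7/53, 9/53), moving in the direction (-2, -5) keeps every constraint satisfied while f increases without bound.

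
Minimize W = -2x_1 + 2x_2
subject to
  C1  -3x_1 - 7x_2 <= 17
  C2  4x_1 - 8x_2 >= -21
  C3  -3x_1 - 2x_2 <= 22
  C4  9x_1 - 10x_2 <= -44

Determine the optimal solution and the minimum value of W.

x_1 = -71/16, x_2 = 13/32, minimum W = 155/16

Vertices and W = -2x_1 + 2x_2:
  (-283/52, -5/52) → W = 139/13
  (-478/93, -7/31) → W = 914/93
  (-71/16, 13/32) → W = 155/16

The binding constraints are 4x_1 - 8x_2 = -21 and 9x_1 - 10x_2 = -44.
Solving simultaneously gives x_1 = -71/16, x_2 = 13/32.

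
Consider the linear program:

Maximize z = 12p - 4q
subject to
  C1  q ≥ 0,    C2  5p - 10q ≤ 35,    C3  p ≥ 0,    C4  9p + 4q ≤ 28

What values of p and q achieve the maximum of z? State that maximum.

Corner points and z = 12p - 4q:
  (0, 0) → z = 0
  (28/9, 0) → z = 112/3
  (0, 7) → z = -28

p = 28/9, q = 0, maximum z = 112/3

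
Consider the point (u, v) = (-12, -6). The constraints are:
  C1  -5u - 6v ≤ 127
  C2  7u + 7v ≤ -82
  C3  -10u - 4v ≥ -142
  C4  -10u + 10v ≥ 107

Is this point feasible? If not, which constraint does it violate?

not feasible — violates C4

Constraint C4: -10u + 10v = 60, which is not ≥ 107. All other constraints are satisfied.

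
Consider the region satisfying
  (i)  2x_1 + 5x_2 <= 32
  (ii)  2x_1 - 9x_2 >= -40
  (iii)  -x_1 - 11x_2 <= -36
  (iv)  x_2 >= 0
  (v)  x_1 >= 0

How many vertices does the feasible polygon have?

4

Intersecting each pair of boundary lines and keeping only the points that satisfy every inequality leaves:
  (22/7, 36/7)
  (172/17, 40/17)
  (0, 40/9)
  (0, 36/11)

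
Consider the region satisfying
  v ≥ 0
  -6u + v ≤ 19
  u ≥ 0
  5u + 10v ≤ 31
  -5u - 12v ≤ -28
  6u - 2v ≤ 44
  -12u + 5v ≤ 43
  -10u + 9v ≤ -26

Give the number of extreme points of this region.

4

Of the 28 pairwise boundary intersections, those satisfying every inequality are:
  (31/5, 0)
  (28/5, 0)
  (539/145, 36/29)
  (188/55, 10/11)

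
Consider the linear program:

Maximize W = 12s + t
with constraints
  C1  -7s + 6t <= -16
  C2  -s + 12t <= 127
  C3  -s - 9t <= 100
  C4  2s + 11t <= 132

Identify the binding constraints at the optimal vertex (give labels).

C3 and C4

Feasible corners and W = 12s + t:
  (-152/23, -716/69) → W = -6188/69
  (968/89, 892/89) → W = 12508/89
  (2288/7, -332/7) → W = 27124/7

The maximum is at (2288/7, -332/7). Substituting into each constraint, equality holds for C3 and C4; the remaining constraints have slack.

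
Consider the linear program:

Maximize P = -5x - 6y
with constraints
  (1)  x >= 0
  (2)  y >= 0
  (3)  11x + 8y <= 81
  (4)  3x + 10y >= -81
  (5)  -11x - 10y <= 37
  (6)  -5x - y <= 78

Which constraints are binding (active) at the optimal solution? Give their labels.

Extreme points and P = -5x - 6y:
  (0, 0) → P = 0
  (0, 81/8) → P = -243/4
  (81/11, 0) → P = -405/11

The maximum is at (0, 0). Substituting into each constraint, equality holds for (1) and (2); the remaining constraints have slack.

(1) and (2)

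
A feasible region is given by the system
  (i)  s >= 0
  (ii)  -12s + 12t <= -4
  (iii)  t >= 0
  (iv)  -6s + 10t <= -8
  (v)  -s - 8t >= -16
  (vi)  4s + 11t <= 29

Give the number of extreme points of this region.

3

Intersecting each pair of boundary lines and keeping only the points that satisfy every inequality leaves:
  (4/3, 0)
  (29/4, 0)
  (189/53, 71/53)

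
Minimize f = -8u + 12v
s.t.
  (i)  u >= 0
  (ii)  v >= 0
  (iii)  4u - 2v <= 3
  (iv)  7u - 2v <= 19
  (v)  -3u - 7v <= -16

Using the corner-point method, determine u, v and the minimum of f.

Feasible corners and f = -8u + 12v:
  (0, 16/7) → f = 192/7
  (16/3, 55/6) → f = 202/3
  (53/34, 55/34) → f = 118/17
The feasible region is unbounded (it extends along (0, 1), (2, 7)), but f strictly increases along every unbounded feasible direction, so there is no improving ray and the minimum is attained at a vertex.

u = 53/34, v = 55/34, minimum f = 118/17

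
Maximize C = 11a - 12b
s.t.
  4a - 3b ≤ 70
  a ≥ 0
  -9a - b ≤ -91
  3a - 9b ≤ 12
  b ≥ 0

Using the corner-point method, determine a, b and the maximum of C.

Corner points and C = 11a - 12b:
  (22, 6) → C = 170
  (0, 91) → C = -1092
  (277/28, 55/28) → C = 341/4
The feasible region is unbounded (it extends along (0, 1), (3, 4)), but C strictly decreases along every unbounded feasible direction, so there is no improving ray and the maximum is attained at a vertex.

a = 22, b = 6, maximum C = 170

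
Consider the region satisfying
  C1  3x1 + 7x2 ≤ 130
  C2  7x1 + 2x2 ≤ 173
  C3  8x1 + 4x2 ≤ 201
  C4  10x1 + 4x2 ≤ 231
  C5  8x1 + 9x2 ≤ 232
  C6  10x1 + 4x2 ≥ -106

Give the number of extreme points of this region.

Pairwise boundary intersections that survive every other constraint:
  (454/29, 344/29)
  (-631/29, 809/29)
  (115/4, -113/8)
  (113, -309)
  (1151/58, 236/29)

5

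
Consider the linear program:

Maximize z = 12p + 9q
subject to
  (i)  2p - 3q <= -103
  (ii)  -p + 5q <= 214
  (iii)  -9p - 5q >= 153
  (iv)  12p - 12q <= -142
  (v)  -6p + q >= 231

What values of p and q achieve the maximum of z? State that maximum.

p = -367/10, q = 1773/50, maximum z = -6063/50

Extreme points and z = 12p + 9q:
  (-295/8, 39/4) → z = -1419/4
  (-367/10, 1773/50) → z = -6063/50
  (-436/13, 387/13) → z = -1749/13
The feasible region is unbounded (it extends along (-3, -2), (-5, -1)), but z strictly decreases along every unbounded feasible direction, so there is no improving ray and the maximum is attained at a vertex.

The optimum lies where -p + 5q = 214 and -9p - 5q = 153.
Solving simultaneously gives p = -367/10, q = 1773/50.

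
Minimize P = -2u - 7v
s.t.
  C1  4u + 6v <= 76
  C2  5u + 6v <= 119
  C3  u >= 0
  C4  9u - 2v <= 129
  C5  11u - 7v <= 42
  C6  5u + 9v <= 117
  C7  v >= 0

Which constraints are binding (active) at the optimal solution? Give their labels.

Feasible corners and P = -2u - 7v:
  (0, 38/3) → P = -266/3
  (392/47, 334/47) → P = -3122/47
  (0, 0) → P = 0
  (42/11, 0) → P = -84/11

The minimum is at (0, 38/3). Substituting into each constraint, equality holds for C1 and C3; the remaining constraints have slack.

C1 and C3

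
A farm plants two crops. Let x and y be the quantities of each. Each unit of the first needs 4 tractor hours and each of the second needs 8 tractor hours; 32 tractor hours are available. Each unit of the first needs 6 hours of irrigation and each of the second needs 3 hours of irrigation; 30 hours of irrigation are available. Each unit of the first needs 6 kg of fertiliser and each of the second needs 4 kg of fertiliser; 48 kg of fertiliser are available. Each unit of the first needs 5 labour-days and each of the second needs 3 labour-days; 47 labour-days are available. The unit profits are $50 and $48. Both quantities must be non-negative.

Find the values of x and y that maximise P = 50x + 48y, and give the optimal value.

x = 4, y = 2, maximum P = 296

Corner points and P = 50x + 48y:
  (0, 0) → P = 0
  (0, 4) → P = 192
  (5, 0) → P = 250
  (4, 2) → P = 296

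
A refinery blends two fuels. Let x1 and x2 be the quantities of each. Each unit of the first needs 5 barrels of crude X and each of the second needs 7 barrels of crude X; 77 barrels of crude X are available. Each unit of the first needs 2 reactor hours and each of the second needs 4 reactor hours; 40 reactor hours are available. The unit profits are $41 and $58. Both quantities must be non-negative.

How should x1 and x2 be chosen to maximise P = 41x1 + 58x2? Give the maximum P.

x1 = 14/3, x2 = 23/3, maximum P = 636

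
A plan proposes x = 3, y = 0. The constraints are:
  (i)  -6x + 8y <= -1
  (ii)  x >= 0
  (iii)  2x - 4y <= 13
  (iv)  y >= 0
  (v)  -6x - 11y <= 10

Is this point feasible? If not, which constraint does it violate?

feasible

(i): -18 ≤ -1 ✓
(ii): 3 ≥ 0 ✓
(iii): 6 ≤ 13 ✓
(iv): 0 ≥ 0 ✓
(v): -18 ≤ 10 ✓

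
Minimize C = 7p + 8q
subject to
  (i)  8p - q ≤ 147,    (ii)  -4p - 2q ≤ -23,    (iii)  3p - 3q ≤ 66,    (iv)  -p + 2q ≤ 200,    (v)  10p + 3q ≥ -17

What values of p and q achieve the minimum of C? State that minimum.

p = 67/6, q = -65/6, minimum C = -17/2

Vertices and C = 7p + 8q:
  (125/7, -29/7) → C = 643/7
  (494/15, 1747/15) → C = 17434/15
  (67/6, -65/6) → C = -17/2
  (-103/8, 149/4) → C = 1663/8
  (-634/23, 1983/23) → C = 11426/23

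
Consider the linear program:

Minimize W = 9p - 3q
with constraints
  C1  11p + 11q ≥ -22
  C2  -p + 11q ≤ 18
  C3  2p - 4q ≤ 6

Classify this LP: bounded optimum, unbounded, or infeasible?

bounded optimum

Feasible corners and W = 9p - 3q:
  (-10/3, 4/3) → W = -34
  (-1/3, -5/3) → W = 2
  (23/3, 7/3) → W = 62
The feasible region has finitely many vertices and no improving ray; the minimum is -34 at (-10/3, 4/3).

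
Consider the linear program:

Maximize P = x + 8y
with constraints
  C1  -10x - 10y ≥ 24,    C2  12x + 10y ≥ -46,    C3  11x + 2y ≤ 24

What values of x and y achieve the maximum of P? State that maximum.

x = -11, y = 43/5, maximum P = 289/5

Extreme points and P = x + 8y:
  (-11, 43/5) → P = 289/5
  (16/5, -28/5) → P = -208/5
  (166/43, -397/43) → P = -70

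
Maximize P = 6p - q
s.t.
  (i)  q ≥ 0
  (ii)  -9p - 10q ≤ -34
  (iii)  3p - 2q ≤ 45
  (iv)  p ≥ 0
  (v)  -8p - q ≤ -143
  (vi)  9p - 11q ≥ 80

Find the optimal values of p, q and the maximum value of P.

p = 67/3, q = 11, maximum P = 123

The optimum lies where 3p - 2q = 45 and 9p - 11q = 80.
Solving simultaneously gives p = 67/3, q = 11.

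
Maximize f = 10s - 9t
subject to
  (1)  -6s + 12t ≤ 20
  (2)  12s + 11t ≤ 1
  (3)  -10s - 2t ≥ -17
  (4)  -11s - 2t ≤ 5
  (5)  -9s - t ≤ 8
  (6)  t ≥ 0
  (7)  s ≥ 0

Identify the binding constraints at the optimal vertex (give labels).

Vertices and f = 10s - 9t:
  (1/12, 0) → f = 5/6
  (0, 1/11) → f = -9/11
  (0, 0) → f = 0

The maximum is at (1/12, 0). Substituting into each constraint, equality holds for (2) and (6); the remaining constraints have slack.

(2) and (6)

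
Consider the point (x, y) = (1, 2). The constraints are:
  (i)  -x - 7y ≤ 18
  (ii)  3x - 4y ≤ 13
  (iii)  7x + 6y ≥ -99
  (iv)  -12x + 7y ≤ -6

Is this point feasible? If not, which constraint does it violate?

not feasible — violates (iv)

Constraint (iv): -12x + 7y = 2, which is not ≤ -6. All other constraints are satisfied.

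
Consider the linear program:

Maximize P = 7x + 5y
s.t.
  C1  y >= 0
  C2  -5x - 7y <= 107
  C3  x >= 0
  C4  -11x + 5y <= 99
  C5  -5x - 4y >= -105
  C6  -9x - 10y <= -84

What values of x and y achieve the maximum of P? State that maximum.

x = 21, y = 0, maximum P = 147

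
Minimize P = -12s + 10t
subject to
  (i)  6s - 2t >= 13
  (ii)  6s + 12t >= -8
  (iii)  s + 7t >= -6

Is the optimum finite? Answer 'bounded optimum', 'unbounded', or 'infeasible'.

unbounded

From the feasible point (79/44, -49/44), moving in the direction (7, -1) keeps every constraint satisfied while P decreases without bound.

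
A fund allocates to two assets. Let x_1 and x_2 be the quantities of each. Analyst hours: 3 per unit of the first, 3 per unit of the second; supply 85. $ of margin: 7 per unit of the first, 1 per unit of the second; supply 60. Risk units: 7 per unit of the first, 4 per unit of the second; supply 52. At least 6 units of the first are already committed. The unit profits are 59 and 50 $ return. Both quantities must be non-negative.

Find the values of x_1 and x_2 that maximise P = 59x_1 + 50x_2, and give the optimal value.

Feasible corners and P = 59x_1 + 50x_2:
  (52/7, 0) → P = 3068/7
  (6, 0) → P = 354
  (6, 5/2) → P = 479

The optimum lies where 7x_1 + 4x_2 = 52 and x_1 = 6.
Solving simultaneously gives x_1 = 6, x_2 = 5/2.

x_1 = 6, x_2 = 5/2, maximum P = 479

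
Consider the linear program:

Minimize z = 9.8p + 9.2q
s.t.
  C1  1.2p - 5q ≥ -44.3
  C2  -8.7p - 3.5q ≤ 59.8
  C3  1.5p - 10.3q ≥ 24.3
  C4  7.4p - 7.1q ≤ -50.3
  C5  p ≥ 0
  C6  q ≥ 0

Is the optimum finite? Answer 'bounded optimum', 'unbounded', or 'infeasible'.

infeasible

The boundaries 1.2p - 5q = -44.3 and 7.4p - 7.1q = -50.3 meet at (6303/2848, 13373/1424), but that point violates 1.5p - 10.3q ≥ 24.3. Every candidate vertex is excluded by some other constraint, so the feasible region is empty.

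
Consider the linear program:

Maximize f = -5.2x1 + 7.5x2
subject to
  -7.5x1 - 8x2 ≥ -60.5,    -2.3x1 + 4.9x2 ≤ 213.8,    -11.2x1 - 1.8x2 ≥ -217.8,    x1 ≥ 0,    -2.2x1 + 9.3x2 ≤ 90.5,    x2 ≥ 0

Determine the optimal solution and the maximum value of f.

Vertices and f = -5.2x1 + 7.5x2:
  (0, 121/16) → f = 1815/32
  (121/15, 0) → f = -3146/75
  (0, 0) → f = 0

At the optimal vertex, -7.5x1 - 8x2 = -60.5 and x1 = 0.
Solving simultaneously gives x1 = 0, x2 = 121/16.

x1 = 0, x2 = 121/16, maximum f = 1815/32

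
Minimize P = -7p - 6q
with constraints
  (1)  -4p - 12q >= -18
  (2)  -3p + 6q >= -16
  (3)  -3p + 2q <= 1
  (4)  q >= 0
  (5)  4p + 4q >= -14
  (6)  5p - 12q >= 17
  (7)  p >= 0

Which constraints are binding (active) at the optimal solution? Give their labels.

(1) and (4)

Vertices and P = -7p - 6q:
  (9/2, 0) → P = -63/2
  (35/9, 11/54) → P = -256/9
  (17/5, 0) → P = -119/5

The minimum is at (9/2, 0). Substituting into each constraint, equality holds for (1) and (4); the remaining constraints have slack.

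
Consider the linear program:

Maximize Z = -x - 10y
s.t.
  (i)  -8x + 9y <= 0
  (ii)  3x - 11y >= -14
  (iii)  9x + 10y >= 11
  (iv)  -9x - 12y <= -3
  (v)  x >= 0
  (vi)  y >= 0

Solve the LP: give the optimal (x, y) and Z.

Feasible corners and Z = -x - 10y:
  (126/61, 112/61) → Z = -1246/61
  (99/161, 88/161) → Z = -979/161
  (11/9, 0) → Z = -11/9
The feasible region is unbounded (it extends along (11, 3), (1, 0)), but Z strictly decreases along every unbounded feasible direction, so there is no improving ray and the maximum is attained at a vertex.

x = 11/9, y = 0, maximum Z = -11/9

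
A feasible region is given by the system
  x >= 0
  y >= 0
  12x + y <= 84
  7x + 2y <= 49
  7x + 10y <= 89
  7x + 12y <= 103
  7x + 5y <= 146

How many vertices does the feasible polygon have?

5

Of the 21 pairwise boundary intersections, those satisfying every inequality are:
  (0, 0)
  (0, 103/12)
  (7, 0)
  (39/7, 5)
  (19/7, 7)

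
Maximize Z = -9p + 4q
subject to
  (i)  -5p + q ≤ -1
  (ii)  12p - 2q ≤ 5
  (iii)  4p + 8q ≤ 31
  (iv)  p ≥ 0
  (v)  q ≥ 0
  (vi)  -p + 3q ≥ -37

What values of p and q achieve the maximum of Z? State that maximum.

The optimum lies where -5p + q = -1 and 4p + 8q = 31.
Solving simultaneously gives p = 39/44, q = 151/44.

p = 39/44, q = 151/44, maximum Z = 23/4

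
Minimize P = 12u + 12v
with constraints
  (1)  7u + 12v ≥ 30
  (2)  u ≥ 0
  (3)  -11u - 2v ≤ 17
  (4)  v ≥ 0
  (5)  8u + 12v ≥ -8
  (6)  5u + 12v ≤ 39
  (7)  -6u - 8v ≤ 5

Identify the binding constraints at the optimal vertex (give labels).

Vertices and P = 12u + 12v:
  (0, 5/2) → P = 30
  (30/7, 0) → P = 360/7
  (0, 13/4) → P = 39
  (39/5, 0) → P = 468/5

The minimum is at (0, 5/2). Substituting into each constraint, equality holds for (1) and (2); the remaining constraints have slack.

(1) and (2)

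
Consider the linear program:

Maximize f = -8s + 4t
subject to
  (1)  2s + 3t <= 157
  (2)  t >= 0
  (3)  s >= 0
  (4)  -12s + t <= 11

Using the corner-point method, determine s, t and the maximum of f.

s = 62/19, t = 953/19, maximum f = 3316/19

Vertices and f = -8s + 4t:
  (157/2, 0) → f = -628
  (62/19, 953/19) → f = 3316/19
  (0, 0) → f = 0
  (0, 11) → f = 44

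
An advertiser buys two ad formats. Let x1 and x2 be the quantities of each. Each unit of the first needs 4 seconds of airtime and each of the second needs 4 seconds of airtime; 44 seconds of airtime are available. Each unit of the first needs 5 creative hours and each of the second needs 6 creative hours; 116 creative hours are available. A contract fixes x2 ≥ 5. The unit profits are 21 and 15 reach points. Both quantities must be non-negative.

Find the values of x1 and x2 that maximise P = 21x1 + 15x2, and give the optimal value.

x1 = 6, x2 = 5, maximum P = 201

Feasible corners and P = 21x1 + 15x2:
  (0, 11) → P = 165
  (0, 5) → P = 75
  (6, 5) → P = 201

The binding constraints are 4x1 + 4x2 = 44 and x2 = 5.
Solving simultaneously gives x1 = 6, x2 = 5.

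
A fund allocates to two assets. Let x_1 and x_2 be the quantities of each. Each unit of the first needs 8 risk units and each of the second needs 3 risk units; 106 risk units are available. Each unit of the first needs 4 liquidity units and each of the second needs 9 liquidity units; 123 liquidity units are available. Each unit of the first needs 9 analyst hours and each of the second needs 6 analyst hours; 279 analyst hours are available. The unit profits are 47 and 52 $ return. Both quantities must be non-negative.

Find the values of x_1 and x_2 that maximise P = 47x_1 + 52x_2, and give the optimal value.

Extreme points and P = 47x_1 + 52x_2:
  (0, 0) → P = 0
  (0, 41/3) → P = 2132/3
  (53/4, 0) → P = 2491/4
  (39/4, 28/3) → P = 11323/12

The optimum lies where 8x_1 + 3x_2 = 106 and 4x_1 + 9x_2 = 123.
Solving simultaneously gives x_1 = 39/4, x_2 = 28/3.

x_1 = 39/4, x_2 = 28/3, maximum P = 11323/12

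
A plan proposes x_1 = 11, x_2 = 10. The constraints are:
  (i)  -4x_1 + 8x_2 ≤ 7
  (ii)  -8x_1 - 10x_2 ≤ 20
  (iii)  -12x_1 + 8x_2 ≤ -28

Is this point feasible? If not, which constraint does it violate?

Constraint (i): -4x_1 + 8x_2 = 36, which is not ≤ 7. All other constraints are satisfied.

not feasible — violates (i)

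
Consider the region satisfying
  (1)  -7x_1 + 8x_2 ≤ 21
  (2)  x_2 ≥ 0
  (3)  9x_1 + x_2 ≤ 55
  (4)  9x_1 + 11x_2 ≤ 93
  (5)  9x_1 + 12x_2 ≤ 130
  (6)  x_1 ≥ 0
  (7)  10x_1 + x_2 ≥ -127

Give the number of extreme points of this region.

Of the 21 pairwise boundary intersections, those satisfying every inequality are:
  (513/149, 840/149)
  (0, 21/8)
  (55/9, 0)
  (0, 0)
  (256/45, 19/5)

5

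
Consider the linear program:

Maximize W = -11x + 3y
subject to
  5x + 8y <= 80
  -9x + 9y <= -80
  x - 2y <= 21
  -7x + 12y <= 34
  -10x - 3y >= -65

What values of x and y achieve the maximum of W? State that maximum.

x = -29/9, y = -109/9, maximum W = -8/9

Feasible corners and W = -11x + 3y:
  (-29/9, -109/9) → W = -8/9
  (275/39, -215/117) → W = -1080/13
  (193/23, -145/23) → W = -2558/23

At the optimal vertex, -9x + 9y = -80 and x - 2y = 21.
Solving simultaneously gives x = -29/9, y = -109/9.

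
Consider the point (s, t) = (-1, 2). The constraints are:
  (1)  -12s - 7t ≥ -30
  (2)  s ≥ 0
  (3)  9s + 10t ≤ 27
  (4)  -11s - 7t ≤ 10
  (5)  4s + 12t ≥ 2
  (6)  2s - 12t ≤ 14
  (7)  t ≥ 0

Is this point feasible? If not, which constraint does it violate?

not feasible — violates (2)

Constraint (2): s = -1, which is not ≥ 0. All other constraints are satisfied.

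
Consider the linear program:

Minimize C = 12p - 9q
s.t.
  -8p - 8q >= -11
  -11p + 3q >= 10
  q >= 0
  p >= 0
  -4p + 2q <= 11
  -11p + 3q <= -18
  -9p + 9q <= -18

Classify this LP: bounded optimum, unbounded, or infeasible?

Constraints -11p + 3q ≥ 10 and -11p + 3q ≤ -18 have parallel boundaries but demand opposite sides — no point can satisfy both, so the region is empty.

infeasible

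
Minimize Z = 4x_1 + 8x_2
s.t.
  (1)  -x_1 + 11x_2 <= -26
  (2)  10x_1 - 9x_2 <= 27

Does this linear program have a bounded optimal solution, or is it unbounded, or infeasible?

unbounded

From the feasible point (63/101, -233/101), moving in the direction (-11, -1) keeps every constraint satisfied while Z decreases without bound.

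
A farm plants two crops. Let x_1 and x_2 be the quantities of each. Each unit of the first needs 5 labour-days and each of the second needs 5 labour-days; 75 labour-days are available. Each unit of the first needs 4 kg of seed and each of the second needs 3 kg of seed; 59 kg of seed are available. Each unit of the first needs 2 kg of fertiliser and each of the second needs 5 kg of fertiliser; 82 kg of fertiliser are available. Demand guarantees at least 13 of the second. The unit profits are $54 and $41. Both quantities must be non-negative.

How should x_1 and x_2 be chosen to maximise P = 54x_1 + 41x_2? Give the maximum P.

x_1 = 2, x_2 = 13, maximum P = 641

Vertices and P = 54x_1 + 41x_2:
  (0, 15) → P = 615
  (0, 13) → P = 533
  (2, 13) → P = 641

At the optimal vertex, 5x_1 + 5x_2 = 75 and x_2 = 13.
Solving simultaneously gives x_1 = 2, x_2 = 13.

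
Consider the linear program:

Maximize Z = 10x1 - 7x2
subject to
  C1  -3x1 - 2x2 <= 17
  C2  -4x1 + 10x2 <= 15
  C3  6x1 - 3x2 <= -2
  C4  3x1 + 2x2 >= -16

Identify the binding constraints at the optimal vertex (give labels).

C3 and C4

Feasible corners and Z = 10x1 - 7x2:
  (25/48, 41/24) → Z = -27/4
  (-5, -1/2) → Z = -93/2
  (-52/21, -30/7) → Z = 110/21

The maximum is at (-52/21, -30/7). Substituting into each constraint, equality holds for C3 and C4; the remaining constraints have slack.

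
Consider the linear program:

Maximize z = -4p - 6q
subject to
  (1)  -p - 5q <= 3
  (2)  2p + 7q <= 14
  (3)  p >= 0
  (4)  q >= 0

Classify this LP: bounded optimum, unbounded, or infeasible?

Vertices and z = -4p - 6q:
  (0, 2) → z = -12
  (7, 0) → z = -28
  (0, 0) → z = 0
The feasible region has finitely many vertices and no improving ray; the maximum is 0 at (0, 0).

bounded optimum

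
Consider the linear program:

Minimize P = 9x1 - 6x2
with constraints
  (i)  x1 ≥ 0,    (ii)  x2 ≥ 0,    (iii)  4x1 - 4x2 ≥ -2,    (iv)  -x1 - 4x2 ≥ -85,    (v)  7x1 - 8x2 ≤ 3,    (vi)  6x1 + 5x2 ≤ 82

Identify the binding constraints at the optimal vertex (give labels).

(i) and (iii)

Feasible corners and P = 9x1 - 6x2:
  (0, 0) → P = 0
  (0, 1/2) → P = -3
  (3/7, 0) → P = 27/7
  (159/22, 85/11) → P = 411/22
  (671/83, 556/83) → P = 2703/83

The minimum is at (0, 1/2). Substituting into each constraint, equality holds for (i) and (iii); the remaining constraints have slack.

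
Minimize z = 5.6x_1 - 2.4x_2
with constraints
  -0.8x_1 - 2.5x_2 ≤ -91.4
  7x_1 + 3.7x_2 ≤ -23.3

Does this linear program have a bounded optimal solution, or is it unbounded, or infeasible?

unbounded

From the feasible point (-39643/1454, 32922/727), moving in the direction (-2.5, 0.8) keeps every constraint satisfied while z decreases without bound.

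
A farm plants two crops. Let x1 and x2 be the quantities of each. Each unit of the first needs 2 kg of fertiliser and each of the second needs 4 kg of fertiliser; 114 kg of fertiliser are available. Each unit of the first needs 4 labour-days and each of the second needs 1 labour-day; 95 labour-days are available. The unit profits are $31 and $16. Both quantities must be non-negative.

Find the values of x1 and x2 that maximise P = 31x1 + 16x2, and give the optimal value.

Feasible corners and P = 31x1 + 16x2:
  (0, 0) → P = 0
  (0, 57/2) → P = 456
  (95/4, 0) → P = 2945/4
  (19, 19) → P = 893

x1 = 19, x2 = 19, maximum P = 893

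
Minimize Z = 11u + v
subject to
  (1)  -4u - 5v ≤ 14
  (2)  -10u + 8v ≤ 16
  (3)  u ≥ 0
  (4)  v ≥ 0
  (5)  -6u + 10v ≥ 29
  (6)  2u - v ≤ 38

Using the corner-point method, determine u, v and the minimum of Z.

u = 18/13, v = 97/26, minimum Z = 493/26

Feasible corners and Z = 11u + v:
  (18/13, 97/26) → Z = 493/26
  (160/3, 206/3) → Z = 1966/3
  (409/14, 143/7) → Z = 4785/14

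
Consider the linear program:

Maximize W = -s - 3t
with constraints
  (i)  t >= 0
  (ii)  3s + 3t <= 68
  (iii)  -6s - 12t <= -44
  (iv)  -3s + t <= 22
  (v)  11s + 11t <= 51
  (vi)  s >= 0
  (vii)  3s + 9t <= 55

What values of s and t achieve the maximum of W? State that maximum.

s = 64/33, t = 89/33, maximum W = -331/33

Vertices and W = -s - 3t:
  (64/33, 89/33) → W = -331/33
  (0, 11/3) → W = -11
  (0, 51/11) → W = -153/11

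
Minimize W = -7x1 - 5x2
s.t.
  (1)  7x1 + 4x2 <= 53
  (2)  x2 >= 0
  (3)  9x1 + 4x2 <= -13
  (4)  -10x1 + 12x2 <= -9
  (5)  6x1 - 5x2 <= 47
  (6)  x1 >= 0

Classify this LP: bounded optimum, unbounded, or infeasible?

infeasible

The boundaries 7x1 + 4x2 = 53 and x2 = 0 meet at (53/7, 0), but that point violates 9x1 + 4x2 ≤ -13. Every candidate vertex is excluded by some other constraint, so the feasible region is empty.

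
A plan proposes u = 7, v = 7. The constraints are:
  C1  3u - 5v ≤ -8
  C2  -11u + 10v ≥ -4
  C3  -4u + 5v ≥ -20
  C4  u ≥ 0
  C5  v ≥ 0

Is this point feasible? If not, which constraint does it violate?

Constraint C2: -11u + 10v = -7, which is not ≥ -4. All other constraints are satisfied.

not feasible — violates C2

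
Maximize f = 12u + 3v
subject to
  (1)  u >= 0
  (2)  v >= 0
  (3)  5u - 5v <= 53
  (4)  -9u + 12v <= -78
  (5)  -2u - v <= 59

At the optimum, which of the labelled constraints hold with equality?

(3) and (4)

Feasible corners and f = 12u + 3v:
  (53/5, 0) → f = 636/5
  (26/3, 0) → f = 104
  (82/5, 29/5) → f = 1071/5

The maximum is at (82/5, 29/5). Substituting into each constraint, equality holds for (3) and (4); the remaining constraints have slack.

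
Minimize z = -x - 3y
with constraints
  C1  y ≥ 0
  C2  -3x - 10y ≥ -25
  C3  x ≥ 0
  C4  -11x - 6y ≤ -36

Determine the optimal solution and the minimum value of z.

x = 25/3, y = 0, minimum z = -25/3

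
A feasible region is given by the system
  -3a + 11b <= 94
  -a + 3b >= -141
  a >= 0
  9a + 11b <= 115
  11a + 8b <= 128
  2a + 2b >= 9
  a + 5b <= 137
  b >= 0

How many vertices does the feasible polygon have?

The feasible vertices (each the meet of two boundaries and inside every other half-plane) are:
  (0, 94/11)
  (7/4, 397/44)
  (0, 9/2)
  (488/49, 113/49)
  (128/11, 0)
  (9/2, 0)

6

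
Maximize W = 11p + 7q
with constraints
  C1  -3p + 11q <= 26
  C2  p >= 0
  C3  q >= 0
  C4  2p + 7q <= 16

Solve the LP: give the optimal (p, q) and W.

Extreme points and W = 11p + 7q:
  (0, 0) → W = 0
  (0, 16/7) → W = 16
  (8, 0) → W = 88

The binding constraints are q = 0 and 2p + 7q = 16.
Solving simultaneously gives p = 8, q = 0.

p = 8, q = 0, maximum W = 88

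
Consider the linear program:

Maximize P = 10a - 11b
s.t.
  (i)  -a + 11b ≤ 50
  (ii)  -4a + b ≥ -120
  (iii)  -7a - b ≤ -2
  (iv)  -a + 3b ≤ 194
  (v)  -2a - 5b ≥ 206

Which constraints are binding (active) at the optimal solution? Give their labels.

Corner points and P = 10a - 11b:
  (122/11, -832/11) → P = 10372/11
  (197/11, -532/11) → P = 7822/11
  (72/11, -482/11) → P = 6022/11

The maximum is at (122/11, -832/11). Substituting into each constraint, equality holds for (ii) and (iii); the remaining constraints have slack.

(ii) and (iii)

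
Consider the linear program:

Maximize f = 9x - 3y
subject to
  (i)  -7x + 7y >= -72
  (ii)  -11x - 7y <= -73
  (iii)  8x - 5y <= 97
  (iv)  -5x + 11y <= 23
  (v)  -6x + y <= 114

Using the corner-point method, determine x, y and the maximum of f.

Extreme points and f = 9x - 3y:
  (145/18, -281/126) → f = 1663/21
  (319/21, 103/21) → f = 122
  (107/26, 103/26) → f = 327/13
  (394/21, 223/21) → f = 137

The binding constraints are 8x - 5y = 97 and -5x + 11y = 23.
Solving simultaneously gives x = 394/21, y = 223/21.

x = 394/21, y = 223/21, maximum f = 137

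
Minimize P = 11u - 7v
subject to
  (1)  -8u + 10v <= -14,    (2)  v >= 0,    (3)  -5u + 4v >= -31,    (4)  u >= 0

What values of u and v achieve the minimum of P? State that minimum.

u = 7/4, v = 0, minimum P = 77/4

Vertices and P = 11u - 7v:
  (7/4, 0) → P = 77/4
  (127/9, 89/9) → P = 86
  (31/5, 0) → P = 341/5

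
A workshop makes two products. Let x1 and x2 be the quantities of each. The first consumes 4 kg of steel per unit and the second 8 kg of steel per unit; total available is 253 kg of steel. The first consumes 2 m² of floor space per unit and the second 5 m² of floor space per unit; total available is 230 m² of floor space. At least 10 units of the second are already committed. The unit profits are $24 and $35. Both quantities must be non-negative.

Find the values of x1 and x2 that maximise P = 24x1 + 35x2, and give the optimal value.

x1 = 173/4, x2 = 10, maximum P = 1388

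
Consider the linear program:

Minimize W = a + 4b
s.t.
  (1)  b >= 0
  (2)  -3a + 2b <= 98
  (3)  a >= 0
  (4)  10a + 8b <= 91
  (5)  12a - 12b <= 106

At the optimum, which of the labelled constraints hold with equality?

Vertices and W = a + 4b:
  (0, 0) → W = 0
  (53/6, 0) → W = 53/6
  (0, 91/8) → W = 91/2
  (485/54, 4/27) → W = 517/54

The minimum is at (0, 0). Substituting into each constraint, equality holds for (1) and (3); the remaining constraints have slack.

(1) and (3)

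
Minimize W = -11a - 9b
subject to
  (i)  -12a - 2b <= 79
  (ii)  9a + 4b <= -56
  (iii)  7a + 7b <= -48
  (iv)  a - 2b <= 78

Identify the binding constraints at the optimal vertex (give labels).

(ii) and (iii)

Corner points and W = -11a - 9b:
  (-457/70, -23/70) → W = 2617/35
  (-1/13, -1015/26) → W = 9157/26
  (-40/7, -8/7) → W = 512/7
  (100/11, -379/11) → W = 2311/11

The minimum is at (-40/7, -8/7). Substituting into each constraint, equality holds for (ii) and (iii); the remaining constraints have slack.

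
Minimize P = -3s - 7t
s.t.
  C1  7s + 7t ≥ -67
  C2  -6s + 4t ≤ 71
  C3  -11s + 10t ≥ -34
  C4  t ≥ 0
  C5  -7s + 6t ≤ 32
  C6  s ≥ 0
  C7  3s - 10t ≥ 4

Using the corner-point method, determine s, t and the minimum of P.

s = 15/4, t = 29/40, minimum P = -653/40

Extreme points and P = -3s - 7t:
  (34/11, 0) → P = -102/11
  (15/4, 29/40) → P = -653/40
  (4/3, 0) → P = -4

The optimum lies where -11s + 10t = -34 and 3s - 10t = 4.
Solving simultaneously gives s = 15/4, t = 29/40.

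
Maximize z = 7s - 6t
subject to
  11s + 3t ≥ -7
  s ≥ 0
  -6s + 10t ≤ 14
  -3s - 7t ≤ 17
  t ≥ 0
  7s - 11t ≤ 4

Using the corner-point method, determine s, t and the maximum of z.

s = 97/2, t = 61/2, maximum z = 313/2

Feasible corners and z = 7s - 6t:
  (0, 7/5) → z = -42/5
  (0, 0) → z = 0
  (97/2, 61/2) → z = 313/2
  (4/7, 0) → z = 4

The binding constraints are -6s + 10t = 14 and 7s - 11t = 4.
Solving simultaneously gives s = 97/2, t = 61/2.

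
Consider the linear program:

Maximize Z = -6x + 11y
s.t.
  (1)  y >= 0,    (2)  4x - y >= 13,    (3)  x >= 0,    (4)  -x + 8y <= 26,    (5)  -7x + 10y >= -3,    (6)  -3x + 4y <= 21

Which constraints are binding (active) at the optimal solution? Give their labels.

(2) and (4)

Corner points and Z = -6x + 11y:
  (130/31, 117/31) → Z = 507/31
  (127/33, 79/33) → Z = 107/33
  (142/23, 185/46) → Z = 331/46

The maximum is at (130/31, 117/31). Substituting into each constraint, equality holds for (2) and (4); the remaining constraints have slack.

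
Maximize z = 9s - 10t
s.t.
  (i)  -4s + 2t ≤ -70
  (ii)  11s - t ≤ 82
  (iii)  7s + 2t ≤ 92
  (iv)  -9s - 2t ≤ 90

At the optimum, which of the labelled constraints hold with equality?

Extreme points and z = 9s - 10t:
  (47/9, -221/9) → z = 2633/9
  (-20/13, -495/13) → z = 4770/13
  (74/31, -1728/31) → z = 17946/31

The maximum is at (74/31, -1728/31). Substituting into each constraint, equality holds for (ii) and (iv); the remaining constraints have slack.

(ii) and (iv)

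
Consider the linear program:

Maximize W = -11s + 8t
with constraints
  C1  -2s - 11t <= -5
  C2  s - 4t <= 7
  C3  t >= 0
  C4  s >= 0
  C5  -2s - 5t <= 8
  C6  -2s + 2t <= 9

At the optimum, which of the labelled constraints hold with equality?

Corner points and W = -11s + 8t:
  (5/2, 0) → W = -55/2
  (0, 5/11) → W = 40/11
  (7, 0) → W = -77
  (0, 9/2) → W = 36
The feasible region is unbounded (it extends along (4, 1), (1, 1)), but W strictly decreases along every unbounded feasible direction, so there is no improving ray and the maximum is attained at a vertex.

The maximum is at (0, 9/2). Substituting into each constraint, equality holds for C4 and C6; the remaining constraints have slack.

C4 and C6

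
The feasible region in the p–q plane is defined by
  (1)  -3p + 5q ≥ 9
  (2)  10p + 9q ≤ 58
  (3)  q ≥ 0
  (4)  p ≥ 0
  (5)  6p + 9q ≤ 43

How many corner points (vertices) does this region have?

3

The feasible vertices (each the meet of two boundaries and inside every other half-plane) are:
  (0, 9/5)
  (134/57, 61/19)
  (0, 43/9)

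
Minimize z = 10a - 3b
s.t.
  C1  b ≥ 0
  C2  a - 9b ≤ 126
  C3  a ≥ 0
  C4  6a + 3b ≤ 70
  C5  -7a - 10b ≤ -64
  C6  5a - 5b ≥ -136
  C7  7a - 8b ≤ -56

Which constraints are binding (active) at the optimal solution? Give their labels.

Feasible corners and z = 10a - 3b:
  (0, 70/3) → z = -70
  (0, 7) → z = -21
  (392/69, 826/69) → z = 1442/69

The minimum is at (0, 70/3). Substituting into each constraint, equality holds for C3 and C4; the remaining constraints have slack.

C3 and C4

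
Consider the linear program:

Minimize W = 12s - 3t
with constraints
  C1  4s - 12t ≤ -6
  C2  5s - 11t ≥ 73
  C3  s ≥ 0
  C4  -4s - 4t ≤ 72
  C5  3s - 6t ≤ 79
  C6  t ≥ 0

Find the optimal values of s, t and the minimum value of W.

s = 471/8, t = 161/8, minimum W = 5169/8

Feasible corners and W = 12s - 3t:
  (471/8, 161/8) → W = 5169/8
  (82, 167/6) → W = 1801/2
  (431/3, 176/3) → W = 1548

The binding constraints are 4s - 12t = -6 and 5s - 11t = 73.
Solving simultaneously gives s = 471/8, t = 161/8.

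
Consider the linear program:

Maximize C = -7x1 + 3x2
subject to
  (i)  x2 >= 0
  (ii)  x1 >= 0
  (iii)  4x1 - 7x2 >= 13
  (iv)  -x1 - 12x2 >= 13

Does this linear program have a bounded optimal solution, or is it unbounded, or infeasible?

infeasible

The boundaries x2 = 0 and 4x1 - 7x2 = 13 meet at (13/4, 0), but that point violates -x1 - 12x2 ≥ 13. Every candidate vertex is excluded by some other constraint, so the feasible region is empty.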